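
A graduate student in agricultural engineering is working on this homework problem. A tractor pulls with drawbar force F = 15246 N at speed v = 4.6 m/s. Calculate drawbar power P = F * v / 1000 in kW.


P = F * v / 1000
  = 15246 * 4.6 / 1000
  = 70131.60 / 1000
  = 70.13 kW


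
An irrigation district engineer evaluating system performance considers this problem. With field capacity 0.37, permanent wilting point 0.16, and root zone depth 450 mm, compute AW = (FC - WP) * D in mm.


AW = (FC - WP) * D
   = (0.37 - 0.16) * 450
   = 0.21 * 450
   = 94.50 mm


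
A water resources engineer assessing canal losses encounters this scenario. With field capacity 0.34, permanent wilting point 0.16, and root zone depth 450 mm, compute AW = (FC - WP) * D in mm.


AW = (FC - WP) * D
   = (0.34 - 0.16) * 450
   = 0.18 * 450
   = 81 mm


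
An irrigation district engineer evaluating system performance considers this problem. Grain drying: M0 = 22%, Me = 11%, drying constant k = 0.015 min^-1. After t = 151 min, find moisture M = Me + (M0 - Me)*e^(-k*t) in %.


M = Me + (M0 - Me) * e^(-k*t)
  = 11 + (22 - 11) * e^(-0.015*151)
  = 11 + 11 * e^(-2.265)
  = 11 + 11 * 0.10383
  = 11 + 1.1421
  = 12.14%


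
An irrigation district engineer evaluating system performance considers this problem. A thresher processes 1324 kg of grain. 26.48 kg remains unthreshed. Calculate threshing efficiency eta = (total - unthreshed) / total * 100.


eta = (total - unthreshed) / total * 100
    = (1324 - 26.48) / 1324 * 100
    = 1297.52 / 1324 * 100
    = 98%


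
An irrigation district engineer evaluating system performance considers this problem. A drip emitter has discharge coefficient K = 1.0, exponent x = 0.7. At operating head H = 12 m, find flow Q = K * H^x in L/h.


Q = K * H^x
  = 1.0 * 12^0.7
  = 1.0 * 5.6941
  = 5.69 L/h


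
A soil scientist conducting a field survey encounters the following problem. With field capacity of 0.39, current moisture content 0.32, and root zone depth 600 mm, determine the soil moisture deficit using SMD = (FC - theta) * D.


SMD = (FC - theta) * D
    = (0.39 - 0.32) * 600
    = 0.070 * 600
    = 42 mm


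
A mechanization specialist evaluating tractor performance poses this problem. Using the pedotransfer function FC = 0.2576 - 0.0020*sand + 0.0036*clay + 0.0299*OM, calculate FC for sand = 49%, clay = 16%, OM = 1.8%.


FC = 0.2576 - 0.0020*49 + 0.0036*16 + 0.0299*1.8
   = 0.2576 - 0.0980 + 0.0576 + 0.0538
   = 0.2710


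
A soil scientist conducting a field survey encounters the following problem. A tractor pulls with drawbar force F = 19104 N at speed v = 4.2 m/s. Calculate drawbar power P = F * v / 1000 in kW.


P = F * v / 1000
  = 19104 * 4.2 / 1000
  = 80236.80 / 1000
  = 80.24 kW


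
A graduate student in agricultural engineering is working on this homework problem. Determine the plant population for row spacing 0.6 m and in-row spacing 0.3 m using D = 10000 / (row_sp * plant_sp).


D = 10000 / (row_sp * plant_sp)
  = 10000 / (0.6 * 0.3)
  = 10000 / 0.1800
  = 55555.56 plants/ha


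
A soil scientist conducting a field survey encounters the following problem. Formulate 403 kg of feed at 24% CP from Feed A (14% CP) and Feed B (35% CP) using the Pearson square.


parts_A = CP_b - target = 35 - 24 = 11
parts_B = target - CP_a = 24 - 14 = 10
total_parts = 11 + 10 = 21
Feed A = 403 * 11 / 21 = 211.10 kg
Feed B = 403 * 10 / 21 = 191.90 kg

211.10 kg


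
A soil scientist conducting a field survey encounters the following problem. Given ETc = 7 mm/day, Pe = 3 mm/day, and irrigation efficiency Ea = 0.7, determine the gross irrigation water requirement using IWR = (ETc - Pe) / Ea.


IWR = (ETc - Pe) / Ea
    = (7 - 3) / 0.7
    = 4 / 0.7
    = 5.71 mm/day


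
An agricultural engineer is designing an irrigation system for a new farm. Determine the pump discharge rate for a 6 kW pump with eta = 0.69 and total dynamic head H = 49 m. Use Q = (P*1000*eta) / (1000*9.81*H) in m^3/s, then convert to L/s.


Q = (P * 1000 * eta) / (rho * g * H)
  = (6 * 1000 * 0.69) / (1000 * 9.81 * 49)
  = 4140 / 480690
  = 0.00861 m^3/s = 8.61 L/s


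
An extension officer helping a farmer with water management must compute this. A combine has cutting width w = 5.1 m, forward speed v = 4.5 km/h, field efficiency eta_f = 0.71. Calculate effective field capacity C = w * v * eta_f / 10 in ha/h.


C = w * v * eta_f / 10
  = 5.1 * 4.5 * 0.71 / 10
  = 16.29 / 10
  = 1.63 ha/h


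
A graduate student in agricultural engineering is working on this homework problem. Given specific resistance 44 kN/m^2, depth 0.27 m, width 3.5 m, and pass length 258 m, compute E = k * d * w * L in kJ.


E = k * d * w * L
  = 44 * 0.27 * 3.5 * 258
  = 10727.64 kJ


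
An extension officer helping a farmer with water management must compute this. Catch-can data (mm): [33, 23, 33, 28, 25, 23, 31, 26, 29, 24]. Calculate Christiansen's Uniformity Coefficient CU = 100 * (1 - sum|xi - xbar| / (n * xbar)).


xbar = 275 / 10 = 27.500
sum|xi - xbar| = 33
CU = 100 * (1 - 33 / (10 * 27.500))
   = 100 * (1 - 0.1200)
   = 88%


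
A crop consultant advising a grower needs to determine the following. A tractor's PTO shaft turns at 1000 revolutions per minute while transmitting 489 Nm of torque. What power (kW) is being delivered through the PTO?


P = 2*pi*n*T / 60000
  = 2*pi * 1000 * 489 / 60000
  = 3072477.62 / 60000
  = 51.21 kW


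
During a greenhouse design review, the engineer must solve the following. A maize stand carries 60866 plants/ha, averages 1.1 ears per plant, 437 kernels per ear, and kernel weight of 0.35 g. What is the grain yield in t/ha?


Y = density * ears * kernels * kw
  = 60866 * 1.1 * 437 * 0.35 g/ha
  = 10240400.17 g/ha
  = 10240.40 kg/ha = 10.24 t/ha


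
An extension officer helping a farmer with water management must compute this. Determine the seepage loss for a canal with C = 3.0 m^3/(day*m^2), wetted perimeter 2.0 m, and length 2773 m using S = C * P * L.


S = C * P * L
  = 3.0 * 2.0 * 2773
  = 16638 m^3/day


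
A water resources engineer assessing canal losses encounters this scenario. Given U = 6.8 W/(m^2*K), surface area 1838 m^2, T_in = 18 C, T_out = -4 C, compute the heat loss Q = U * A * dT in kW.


dT = 18 - (-4) = 22 K
Q = U * A * dT
  = 6.8 * 1838 * 22
  = 274964.80 W = 274.96 kW


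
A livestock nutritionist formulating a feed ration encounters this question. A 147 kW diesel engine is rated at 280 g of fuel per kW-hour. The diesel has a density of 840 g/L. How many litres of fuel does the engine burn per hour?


FC = P * BSFC / rho_fuel
   = 147 * 280 / 840
   = 41160 / 840
   = 49 L/h


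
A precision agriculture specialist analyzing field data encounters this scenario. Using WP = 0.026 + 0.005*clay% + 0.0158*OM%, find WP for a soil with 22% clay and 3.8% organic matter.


WP = 0.026 + 0.005*22 + 0.0158*3.8
   = 0.026 + 0.1100 + 0.0600
   = 0.1960


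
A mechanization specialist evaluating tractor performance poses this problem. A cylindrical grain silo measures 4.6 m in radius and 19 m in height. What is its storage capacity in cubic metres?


V = pi * r^2 * h
  = pi * 4.6^2 * 19
  = pi * 21.16 * 19
  = 1263.05 m^3


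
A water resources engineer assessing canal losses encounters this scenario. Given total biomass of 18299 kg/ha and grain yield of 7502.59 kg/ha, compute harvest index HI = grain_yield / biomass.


HI = grain_yield / biomass
   = 7502.59 / 18299
   = 0.41


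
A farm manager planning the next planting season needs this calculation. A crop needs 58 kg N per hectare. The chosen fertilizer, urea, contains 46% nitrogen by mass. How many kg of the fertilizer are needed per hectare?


Rate = N_required / (N_content / 100)
     = 58 / (46 / 100)
     = 58 / 0.46
     = 126.09 kg/ha


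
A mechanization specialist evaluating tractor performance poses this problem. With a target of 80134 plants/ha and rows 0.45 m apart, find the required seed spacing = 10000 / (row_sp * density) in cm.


spacing = 10000 / (row_sp * density)
        = 10000 / (0.45 * 80134)
        = 10000 / 36060.30
        = 0.27731 m = 27.73 cm


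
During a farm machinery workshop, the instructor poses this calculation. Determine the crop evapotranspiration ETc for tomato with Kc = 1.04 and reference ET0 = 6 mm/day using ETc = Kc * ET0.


ETc = Kc * ET0
    = 1.04 * 6
    = 6.24 mm/day


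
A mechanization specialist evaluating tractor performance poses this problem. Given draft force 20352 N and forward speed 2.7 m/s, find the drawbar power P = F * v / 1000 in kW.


P = F * v / 1000
  = 20352 * 2.7 / 1000
  = 54950.40 / 1000
  = 54.95 kW


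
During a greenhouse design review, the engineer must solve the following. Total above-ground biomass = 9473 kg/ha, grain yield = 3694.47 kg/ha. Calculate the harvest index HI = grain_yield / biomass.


HI = grain_yield / biomass
   = 3694.47 / 9473
   = 0.39


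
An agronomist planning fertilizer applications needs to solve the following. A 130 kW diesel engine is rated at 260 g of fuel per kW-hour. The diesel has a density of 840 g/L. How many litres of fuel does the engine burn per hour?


FC = P * BSFC / rho_fuel
   = 130 * 260 / 840
   = 33800 / 840
   = 40.24 L/h


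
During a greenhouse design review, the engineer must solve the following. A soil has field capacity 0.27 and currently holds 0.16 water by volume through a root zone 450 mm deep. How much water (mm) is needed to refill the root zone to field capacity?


SMD = (FC - theta) * D
    = (0.27 - 0.16) * 450
    = 0.110 * 450
    = 49.50 mm


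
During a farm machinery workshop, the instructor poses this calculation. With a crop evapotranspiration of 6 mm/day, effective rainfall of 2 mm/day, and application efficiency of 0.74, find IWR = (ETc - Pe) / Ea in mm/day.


IWR = (ETc - Pe) / Ea
    = (6 - 2) / 0.74
    = 4 / 0.74
    = 5.41 mm/day


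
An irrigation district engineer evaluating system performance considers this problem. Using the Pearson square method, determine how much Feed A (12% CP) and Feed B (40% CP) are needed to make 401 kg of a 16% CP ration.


parts_A = CP_b - target = 40 - 16 = 24
parts_B = target - CP_a = 16 - 12 = 4
total_parts = 24 + 4 = 28
Feed A = 401 * 24 / 28 = 343.71 kg
Feed B = 401 * 4 / 28 = 57.29 kg

343.71 kg


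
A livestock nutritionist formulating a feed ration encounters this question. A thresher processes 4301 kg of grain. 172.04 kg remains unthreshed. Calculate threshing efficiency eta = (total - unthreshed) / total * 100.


eta = (total - unthreshed) / total * 100
    = (4301 - 172.04) / 4301 * 100
    = 4128.96 / 4301 * 100
    = 96%


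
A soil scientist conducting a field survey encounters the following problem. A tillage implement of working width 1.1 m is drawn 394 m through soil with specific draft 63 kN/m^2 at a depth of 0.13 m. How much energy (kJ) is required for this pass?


E = k * d * w * L
  = 63 * 0.13 * 1.1 * 394
  = 3549.55 kJ


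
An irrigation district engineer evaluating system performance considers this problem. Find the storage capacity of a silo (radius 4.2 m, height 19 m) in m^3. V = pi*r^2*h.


V = pi * r^2 * h
  = pi * 4.2^2 * 19
  = pi * 17.64 * 19
  = 1052.94 m^3


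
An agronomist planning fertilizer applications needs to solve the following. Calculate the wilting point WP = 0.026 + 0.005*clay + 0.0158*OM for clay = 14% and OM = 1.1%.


WP = 0.026 + 0.005*14 + 0.0158*1.1
   = 0.026 + 0.0700 + 0.0174
   = 0.1134


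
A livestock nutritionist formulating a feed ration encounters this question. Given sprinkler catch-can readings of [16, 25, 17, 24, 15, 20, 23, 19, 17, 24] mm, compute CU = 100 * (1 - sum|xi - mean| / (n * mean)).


xbar = 200 / 10 = 20
sum|xi - xbar| = 32
CU = 100 * (1 - 32 / (10 * 20))
   = 100 * (1 - 0.1600)
   = 84%


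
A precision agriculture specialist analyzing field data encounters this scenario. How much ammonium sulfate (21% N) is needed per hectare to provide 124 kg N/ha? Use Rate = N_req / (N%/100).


Rate = N_required / (N_content / 100)
     = 124 / (21 / 100)
     = 124 / 0.21
     = 590.48 kg/ha


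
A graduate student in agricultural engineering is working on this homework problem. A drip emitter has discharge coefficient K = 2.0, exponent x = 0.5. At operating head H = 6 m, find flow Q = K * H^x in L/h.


Q = K * H^x
  = 2.0 * 6^0.5
  = 2.0 * 2.4495
  = 4.90 L/h


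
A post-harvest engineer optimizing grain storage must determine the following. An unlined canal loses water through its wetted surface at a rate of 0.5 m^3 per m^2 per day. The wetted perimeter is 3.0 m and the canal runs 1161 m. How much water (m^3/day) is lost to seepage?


S = C * P * L
  = 0.5 * 3.0 * 1161
  = 1741.50 m^3/day


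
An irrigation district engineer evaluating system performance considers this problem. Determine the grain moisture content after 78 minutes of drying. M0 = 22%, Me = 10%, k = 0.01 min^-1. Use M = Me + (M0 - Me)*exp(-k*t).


M = Me + (M0 - Me) * e^(-k*t)
  = 10 + (22 - 10) * e^(-0.01*78)
  = 10 + 12 * e^(-0.780)
  = 10 + 12 * 0.45841
  = 10 + 5.5009
  = 15.50%


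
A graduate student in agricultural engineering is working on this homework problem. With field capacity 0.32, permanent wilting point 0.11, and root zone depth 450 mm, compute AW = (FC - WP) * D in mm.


AW = (FC - WP) * D
   = (0.32 - 0.11) * 450
   = 0.21 * 450
   = 94.50 mm


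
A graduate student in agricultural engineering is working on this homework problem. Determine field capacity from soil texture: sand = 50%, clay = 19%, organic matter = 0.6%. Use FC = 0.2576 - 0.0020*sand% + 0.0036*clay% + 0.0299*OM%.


FC = 0.2576 - 0.0020*50 + 0.0036*19 + 0.0299*0.6
   = 0.2576 - 0.1000 + 0.0684 + 0.0179
   = 0.2439


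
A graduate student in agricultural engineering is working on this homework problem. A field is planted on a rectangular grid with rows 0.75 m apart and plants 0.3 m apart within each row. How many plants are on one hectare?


D = 10000 / (row_sp * plant_sp)
  = 10000 / (0.75 * 0.3)
  = 10000 / 0.2250
  = 44444.44 plants/ha


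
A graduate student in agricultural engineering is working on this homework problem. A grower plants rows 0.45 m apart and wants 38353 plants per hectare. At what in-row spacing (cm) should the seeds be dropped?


spacing = 10000 / (row_sp * density)
        = 10000 / (0.45 * 38353)
        = 10000 / 17258.85
        = 0.57941 m = 57.94 cm


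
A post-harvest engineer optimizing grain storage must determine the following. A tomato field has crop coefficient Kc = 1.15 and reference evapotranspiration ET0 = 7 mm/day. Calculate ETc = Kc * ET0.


ETc = Kc * ET0
    = 1.15 * 7
    = 8.05 mm/day


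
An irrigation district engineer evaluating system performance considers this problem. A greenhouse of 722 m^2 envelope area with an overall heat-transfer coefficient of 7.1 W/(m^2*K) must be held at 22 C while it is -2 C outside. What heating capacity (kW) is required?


dT = 22 - (-2) = 24 K
Q = U * A * dT
  = 7.1 * 722 * 24
  = 123028.80 W = 123.03 kW


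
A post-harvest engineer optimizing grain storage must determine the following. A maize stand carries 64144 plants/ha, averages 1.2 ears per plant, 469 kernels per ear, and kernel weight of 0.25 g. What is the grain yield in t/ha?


Y = density * ears * kernels * kw
  = 64144 * 1.2 * 469 * 0.25 g/ha
  = 9025060.80 g/ha
  = 9025.06 kg/ha = 9.03 t/ha


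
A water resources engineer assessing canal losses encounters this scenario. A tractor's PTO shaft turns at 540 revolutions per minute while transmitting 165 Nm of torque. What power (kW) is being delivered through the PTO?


P = 2*pi*n*T / 60000
  = 2*pi * 540 * 165 / 60000
  = 559831.81 / 60000
  = 9.33 kW


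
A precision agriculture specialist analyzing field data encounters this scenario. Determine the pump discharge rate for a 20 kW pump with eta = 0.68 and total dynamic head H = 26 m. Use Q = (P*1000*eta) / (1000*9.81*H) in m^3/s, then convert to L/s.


Q = (P * 1000 * eta) / (rho * g * H)
  = (20 * 1000 * 0.68) / (1000 * 9.81 * 26)
  = 13600 / 255060
  = 0.05332 m^3/s = 53.32 L/s


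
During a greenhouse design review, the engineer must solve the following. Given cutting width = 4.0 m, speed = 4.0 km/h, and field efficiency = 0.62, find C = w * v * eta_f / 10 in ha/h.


C = w * v * eta_f / 10
  = 4.0 * 4.0 * 0.62 / 10
  = 9.92 / 10
  = 0.99 ha/h


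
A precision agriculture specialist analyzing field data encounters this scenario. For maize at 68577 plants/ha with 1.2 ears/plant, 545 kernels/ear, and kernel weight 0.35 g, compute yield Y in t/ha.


Y = density * ears * kernels * kw
  = 68577 * 1.2 * 545 * 0.35 g/ha
  = 15697275.30 g/ha
  = 15697.28 kg/ha = 15.70 t/ha


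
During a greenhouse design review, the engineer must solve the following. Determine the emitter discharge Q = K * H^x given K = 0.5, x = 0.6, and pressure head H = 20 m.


Q = K * H^x
  = 0.5 * 20^0.6
  = 0.5 * 6.0342
  = 3.02 L/h


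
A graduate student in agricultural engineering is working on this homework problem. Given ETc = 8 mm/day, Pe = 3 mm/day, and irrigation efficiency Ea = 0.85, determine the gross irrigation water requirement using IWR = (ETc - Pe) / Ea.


IWR = (ETc - Pe) / Ea
    = (8 - 3) / 0.85
    = 5 / 0.85
    = 5.88 mm/day


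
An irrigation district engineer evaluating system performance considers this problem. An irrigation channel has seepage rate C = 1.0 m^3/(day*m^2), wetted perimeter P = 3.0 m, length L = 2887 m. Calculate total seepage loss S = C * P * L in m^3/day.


S = C * P * L
  = 1.0 * 3.0 * 2887
  = 8661 m^3/day


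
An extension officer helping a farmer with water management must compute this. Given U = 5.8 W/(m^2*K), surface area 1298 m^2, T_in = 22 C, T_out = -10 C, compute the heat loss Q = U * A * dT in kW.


dT = 22 - (-10) = 32 K
Q = U * A * dT
  = 5.8 * 1298 * 32
  = 240908.80 W = 240.91 kW


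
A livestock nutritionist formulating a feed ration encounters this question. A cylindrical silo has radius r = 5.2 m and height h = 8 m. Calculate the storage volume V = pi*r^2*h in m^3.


V = pi * r^2 * h
  = pi * 5.2^2 * 8
  = pi * 27.04 * 8
  = 679.59 m^3


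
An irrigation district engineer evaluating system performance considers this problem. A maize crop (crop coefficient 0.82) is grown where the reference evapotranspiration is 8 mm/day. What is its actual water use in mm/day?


ETc = Kc * ET0
    = 0.82 * 8
    = 6.56 mm/day


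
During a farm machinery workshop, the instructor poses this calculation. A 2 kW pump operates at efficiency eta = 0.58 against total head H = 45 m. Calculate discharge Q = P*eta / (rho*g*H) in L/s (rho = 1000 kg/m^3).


Q = (P * 1000 * eta) / (rho * g * H)
  = (2 * 1000 * 0.58) / (1000 * 9.81 * 45)
  = 1160 / 441450
  = 0.00263 m^3/s = 2.63 L/s


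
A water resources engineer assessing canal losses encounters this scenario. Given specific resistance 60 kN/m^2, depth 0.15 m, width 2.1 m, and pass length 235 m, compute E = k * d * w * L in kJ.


E = k * d * w * L
  = 60 * 0.15 * 2.1 * 235
  = 4441.50 kJ


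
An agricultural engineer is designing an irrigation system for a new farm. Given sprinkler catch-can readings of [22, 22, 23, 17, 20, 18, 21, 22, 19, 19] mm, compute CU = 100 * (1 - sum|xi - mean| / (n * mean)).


xbar = 203 / 10 = 20.300
sum|xi - xbar| = 17
CU = 100 * (1 - 17 / (10 * 20.300))
   = 100 * (1 - 0.0837)
   = 91.63%


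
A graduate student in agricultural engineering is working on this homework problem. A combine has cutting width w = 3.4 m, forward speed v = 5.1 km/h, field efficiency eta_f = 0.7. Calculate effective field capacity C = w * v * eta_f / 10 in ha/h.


C = w * v * eta_f / 10
  = 3.4 * 5.1 * 0.7 / 10
  = 12.14 / 10
  = 1.21 ha/h


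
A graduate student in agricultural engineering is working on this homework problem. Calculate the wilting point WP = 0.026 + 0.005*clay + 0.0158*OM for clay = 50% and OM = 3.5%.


WP = 0.026 + 0.005*50 + 0.0158*3.5
   = 0.026 + 0.2500 + 0.0553
   = 0.3313


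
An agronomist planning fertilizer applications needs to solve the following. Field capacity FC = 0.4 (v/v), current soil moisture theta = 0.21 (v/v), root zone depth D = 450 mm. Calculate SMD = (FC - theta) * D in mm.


SMD = (FC - theta) * D
    = (0.4 - 0.21) * 450
    = 0.190 * 450
    = 85.50 mm


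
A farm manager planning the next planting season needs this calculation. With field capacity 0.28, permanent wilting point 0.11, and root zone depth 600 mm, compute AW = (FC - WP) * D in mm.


AW = (FC - WP) * D
   = (0.28 - 0.11) * 600
   = 0.17 * 600
   = 102 mm


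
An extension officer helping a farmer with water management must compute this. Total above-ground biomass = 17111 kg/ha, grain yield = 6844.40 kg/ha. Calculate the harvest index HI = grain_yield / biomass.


HI = grain_yield / biomass
   = 6844.40 / 17111
   = 0.40


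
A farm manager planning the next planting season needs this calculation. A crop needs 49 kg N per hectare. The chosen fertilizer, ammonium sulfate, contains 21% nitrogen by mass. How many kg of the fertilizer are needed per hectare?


Rate = N_required / (N_content / 100)
     = 49 / (21 / 100)
     = 49 / 0.21
     = 233.33 kg/ha


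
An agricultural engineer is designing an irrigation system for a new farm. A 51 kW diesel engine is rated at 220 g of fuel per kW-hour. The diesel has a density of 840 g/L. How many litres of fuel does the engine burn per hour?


FC = P * BSFC / rho_fuel
   = 51 * 220 / 840
   = 11220 / 840
   = 13.36 L/h


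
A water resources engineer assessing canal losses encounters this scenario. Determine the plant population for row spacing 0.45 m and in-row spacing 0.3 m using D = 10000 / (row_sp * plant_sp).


D = 10000 / (row_sp * plant_sp)
  = 10000 / (0.45 * 0.3)
  = 10000 / 0.1350
  = 74074.07 plants/ha


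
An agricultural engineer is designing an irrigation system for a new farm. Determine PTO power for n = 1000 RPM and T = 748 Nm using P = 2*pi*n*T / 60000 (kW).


P = 2*pi*n*T / 60000
  = 2*pi * 1000 * 748 / 60000
  = 4699822.61 / 60000
  = 78.33 kW


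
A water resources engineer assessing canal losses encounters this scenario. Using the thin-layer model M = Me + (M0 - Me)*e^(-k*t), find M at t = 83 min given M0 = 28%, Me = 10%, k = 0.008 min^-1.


M = Me + (M0 - Me) * e^(-k*t)
  = 10 + (28 - 10) * e^(-0.008*83)
  = 10 + 18 * e^(-0.664)
  = 10 + 18 * 0.51479
  = 10 + 9.2662
  = 19.27%


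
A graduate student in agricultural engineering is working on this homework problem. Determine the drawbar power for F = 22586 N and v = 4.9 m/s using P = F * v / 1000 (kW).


P = F * v / 1000
  = 22586 * 4.9 / 1000
  = 110671.40 / 1000
  = 110.67 kW


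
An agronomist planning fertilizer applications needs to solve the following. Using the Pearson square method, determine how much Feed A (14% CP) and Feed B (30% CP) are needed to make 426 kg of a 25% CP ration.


parts_A = CP_b - target = 30 - 25 = 5
parts_B = target - CP_a = 25 - 14 = 11
total_parts = 5 + 11 = 16
Feed A = 426 * 5 / 16 = 133.13 kg
Feed B = 426 * 11 / 16 = 292.88 kg

133.13 kg


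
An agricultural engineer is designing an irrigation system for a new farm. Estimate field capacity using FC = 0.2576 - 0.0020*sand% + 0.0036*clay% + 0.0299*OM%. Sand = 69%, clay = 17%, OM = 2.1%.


FC = 0.2576 - 0.0020*69 + 0.0036*17 + 0.0299*2.1
   = 0.2576 - 0.1380 + 0.0612 + 0.0628
   = 0.2436


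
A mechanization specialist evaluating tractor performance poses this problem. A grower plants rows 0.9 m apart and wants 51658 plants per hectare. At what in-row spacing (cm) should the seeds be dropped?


spacing = 10000 / (row_sp * density)
        = 10000 / (0.9 * 51658)
        = 10000 / 46492.20
        = 0.21509 m = 21.51 cm


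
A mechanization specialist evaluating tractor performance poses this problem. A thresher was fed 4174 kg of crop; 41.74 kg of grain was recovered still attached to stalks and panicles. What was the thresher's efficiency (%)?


eta = (total - unthreshed) / total * 100
    = (4174 - 41.74) / 4174 * 100
    = 4132.26 / 4174 * 100
    = 99%


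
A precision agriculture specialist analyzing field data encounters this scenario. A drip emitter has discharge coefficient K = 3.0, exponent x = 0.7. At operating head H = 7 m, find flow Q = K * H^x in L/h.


Q = K * H^x
  = 3.0 * 7^0.7
  = 3.0 * 3.9045
  = 11.71 L/h


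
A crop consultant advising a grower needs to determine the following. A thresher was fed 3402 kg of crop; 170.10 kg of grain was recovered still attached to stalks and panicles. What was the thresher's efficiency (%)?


eta = (total - unthreshed) / total * 100
    = (3402 - 170.10) / 3402 * 100
    = 3231.90 / 3402 * 100
    = 95%


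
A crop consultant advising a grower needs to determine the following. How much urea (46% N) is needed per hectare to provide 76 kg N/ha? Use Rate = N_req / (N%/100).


Rate = N_required / (N_content / 100)
     = 76 / (46 / 100)
     = 76 / 0.46
     = 165.22 kg/ha


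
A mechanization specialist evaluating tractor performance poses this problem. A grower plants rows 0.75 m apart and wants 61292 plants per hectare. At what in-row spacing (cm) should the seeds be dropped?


spacing = 10000 / (row_sp * density)
        = 10000 / (0.75 * 61292)
        = 10000 / 45969
        = 0.21754 m = 21.75 cm


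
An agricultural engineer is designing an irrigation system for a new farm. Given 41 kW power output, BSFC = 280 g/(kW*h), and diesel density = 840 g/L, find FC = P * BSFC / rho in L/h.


FC = P * BSFC / rho_fuel
   = 41 * 280 / 840
   = 11480 / 840
   = 13.67 L/h


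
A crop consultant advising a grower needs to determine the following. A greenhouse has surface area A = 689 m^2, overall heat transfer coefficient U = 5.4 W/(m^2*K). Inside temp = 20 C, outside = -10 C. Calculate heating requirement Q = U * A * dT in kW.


dT = 20 - (-10) = 30 K
Q = U * A * dT
  = 5.4 * 689 * 30
  = 111618 W = 111.62 kW


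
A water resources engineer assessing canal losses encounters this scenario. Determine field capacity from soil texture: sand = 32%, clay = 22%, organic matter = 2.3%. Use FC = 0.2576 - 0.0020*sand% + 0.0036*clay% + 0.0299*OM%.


FC = 0.2576 - 0.0020*32 + 0.0036*22 + 0.0299*2.3
   = 0.2576 - 0.0640 + 0.0792 + 0.0688
   = 0.3416


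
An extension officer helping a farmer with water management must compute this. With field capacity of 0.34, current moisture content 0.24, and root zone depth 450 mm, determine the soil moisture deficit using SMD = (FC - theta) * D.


SMD = (FC - theta) * D
    = (0.34 - 0.24) * 450
    = 0.100 * 450
    = 45 mm


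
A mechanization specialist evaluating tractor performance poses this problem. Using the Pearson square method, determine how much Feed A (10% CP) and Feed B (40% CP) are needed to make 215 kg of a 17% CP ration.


parts_A = CP_b - target = 40 - 17 = 23
parts_B = target - CP_a = 17 - 10 = 7
total_parts = 23 + 7 = 30
Feed A = 215 * 23 / 30 = 164.83 kg
Feed B = 215 * 7 / 30 = 50.17 kg

164.83 kg


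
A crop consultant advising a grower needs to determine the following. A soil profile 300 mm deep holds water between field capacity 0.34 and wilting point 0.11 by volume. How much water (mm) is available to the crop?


AW = (FC - WP) * D
   = (0.34 - 0.11) * 300
   = 0.23 * 300
   = 69 mm


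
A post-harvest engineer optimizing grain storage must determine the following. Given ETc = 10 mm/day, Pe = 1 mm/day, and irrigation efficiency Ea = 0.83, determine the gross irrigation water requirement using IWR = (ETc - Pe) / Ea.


IWR = (ETc - Pe) / Ea
    = (10 - 1) / 0.83
    = 9 / 0.83
    = 10.84 mm/day


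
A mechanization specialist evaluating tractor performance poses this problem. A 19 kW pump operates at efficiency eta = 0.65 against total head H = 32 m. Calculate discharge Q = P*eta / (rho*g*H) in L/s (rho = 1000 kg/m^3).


Q = (P * 1000 * eta) / (rho * g * H)
  = (19 * 1000 * 0.65) / (1000 * 9.81 * 32)
  = 12350 / 313920
  = 0.03934 m^3/s = 39.34 L/s


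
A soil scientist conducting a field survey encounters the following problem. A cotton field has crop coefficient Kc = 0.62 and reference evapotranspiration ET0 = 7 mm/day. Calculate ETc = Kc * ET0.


ETc = Kc * ET0
    = 0.62 * 7
    = 4.34 mm/day


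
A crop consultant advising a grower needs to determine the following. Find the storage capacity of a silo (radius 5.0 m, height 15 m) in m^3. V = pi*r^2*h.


V = pi * r^2 * h
  = pi * 5.0^2 * 15
  = pi * 25 * 15
  = 1178.10 m^3


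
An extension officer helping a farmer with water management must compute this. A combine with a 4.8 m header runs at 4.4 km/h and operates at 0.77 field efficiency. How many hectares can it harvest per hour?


C = w * v * eta_f / 10
  = 4.8 * 4.4 * 0.77 / 10
  = 16.26 / 10
  = 1.63 ha/h


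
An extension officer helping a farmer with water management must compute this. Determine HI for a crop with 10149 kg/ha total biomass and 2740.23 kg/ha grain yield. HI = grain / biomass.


HI = grain_yield / biomass
   = 2740.23 / 10149
   = 0.27


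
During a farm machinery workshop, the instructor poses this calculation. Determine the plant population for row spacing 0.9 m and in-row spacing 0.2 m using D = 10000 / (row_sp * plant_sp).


D = 10000 / (row_sp * plant_sp)
  = 10000 / (0.9 * 0.2)
  = 10000 / 0.1800
  = 55555.56 plants/ha


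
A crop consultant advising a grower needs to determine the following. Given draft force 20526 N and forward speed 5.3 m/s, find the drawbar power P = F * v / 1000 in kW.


P = F * v / 1000
  = 20526 * 5.3 / 1000
  = 108787.80 / 1000
  = 108.79 kW


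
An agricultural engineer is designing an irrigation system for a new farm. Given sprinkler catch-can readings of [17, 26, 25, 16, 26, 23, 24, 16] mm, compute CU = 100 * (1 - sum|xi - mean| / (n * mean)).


xbar = 173 / 8 = 21.625
sum|xi - xbar| = 31.750
CU = 100 * (1 - 31.750 / (8 * 21.625))
   = 100 * (1 - 0.1835)
   = 81.65%


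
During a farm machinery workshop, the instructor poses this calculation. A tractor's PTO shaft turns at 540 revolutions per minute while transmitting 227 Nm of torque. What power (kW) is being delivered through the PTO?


P = 2*pi*n*T / 60000
  = 2*pi * 540 * 227 / 60000
  = 770192.85 / 60000
  = 12.84 kW


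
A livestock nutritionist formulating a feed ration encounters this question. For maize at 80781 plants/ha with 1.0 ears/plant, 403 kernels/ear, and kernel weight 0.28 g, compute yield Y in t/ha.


Y = density * ears * kernels * kw
  = 80781 * 1.0 * 403 * 0.28 g/ha
  = 9115328.04 g/ha
  = 9115.33 kg/ha = 9.12 t/ha


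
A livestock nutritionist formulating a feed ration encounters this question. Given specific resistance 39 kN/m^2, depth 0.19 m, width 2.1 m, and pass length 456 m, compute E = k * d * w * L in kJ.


E = k * d * w * L
  = 39 * 0.19 * 2.1 * 456
  = 7095.82 kJ


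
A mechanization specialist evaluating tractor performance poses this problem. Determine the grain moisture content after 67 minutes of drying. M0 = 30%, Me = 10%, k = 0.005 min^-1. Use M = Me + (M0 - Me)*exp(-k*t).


M = Me + (M0 - Me) * e^(-k*t)
  = 10 + (30 - 10) * e^(-0.005*67)
  = 10 + 20 * e^(-0.335)
  = 10 + 20 * 0.71534
  = 10 + 14.3068
  = 24.31%


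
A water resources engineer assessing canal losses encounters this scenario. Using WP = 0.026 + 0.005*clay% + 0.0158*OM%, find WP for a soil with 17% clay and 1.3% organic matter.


WP = 0.026 + 0.005*17 + 0.0158*1.3
   = 0.026 + 0.0850 + 0.0205
   = 0.1315


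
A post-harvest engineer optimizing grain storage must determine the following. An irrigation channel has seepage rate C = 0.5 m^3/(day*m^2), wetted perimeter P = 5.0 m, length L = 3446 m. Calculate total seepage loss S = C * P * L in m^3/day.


S = C * P * L
  = 0.5 * 5.0 * 3446
  = 8615 m^3/day


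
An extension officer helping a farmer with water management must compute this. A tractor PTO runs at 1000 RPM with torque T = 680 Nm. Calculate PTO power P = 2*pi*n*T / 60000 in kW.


P = 2*pi*n*T / 60000
  = 2*pi * 1000 * 680 / 60000
  = 4272566.01 / 60000
  = 71.21 kW


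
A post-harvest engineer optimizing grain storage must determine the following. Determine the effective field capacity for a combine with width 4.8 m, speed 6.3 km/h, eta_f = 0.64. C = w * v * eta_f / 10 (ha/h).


C = w * v * eta_f / 10
  = 4.8 * 6.3 * 0.64 / 10
  = 19.35 / 10
  = 1.94 ha/h


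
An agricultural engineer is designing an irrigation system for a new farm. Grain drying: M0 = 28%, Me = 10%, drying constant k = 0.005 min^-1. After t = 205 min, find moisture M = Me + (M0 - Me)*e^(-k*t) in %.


M = Me + (M0 - Me) * e^(-k*t)
  = 10 + (28 - 10) * e^(-0.005*205)
  = 10 + 18 * e^(-1.025)
  = 10 + 18 * 0.35880
  = 10 + 6.4583
  = 16.46%


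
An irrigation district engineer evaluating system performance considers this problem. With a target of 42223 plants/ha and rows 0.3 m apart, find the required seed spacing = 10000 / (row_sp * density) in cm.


spacing = 10000 / (row_sp * density)
        = 10000 / (0.3 * 42223)
        = 10000 / 12666.90
        = 0.78946 m = 78.95 cm


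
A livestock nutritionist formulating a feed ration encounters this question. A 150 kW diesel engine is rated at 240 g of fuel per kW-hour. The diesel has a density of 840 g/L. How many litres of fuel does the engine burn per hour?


FC = P * BSFC / rho_fuel
   = 150 * 240 / 840
   = 36000 / 840
   = 42.86 L/h


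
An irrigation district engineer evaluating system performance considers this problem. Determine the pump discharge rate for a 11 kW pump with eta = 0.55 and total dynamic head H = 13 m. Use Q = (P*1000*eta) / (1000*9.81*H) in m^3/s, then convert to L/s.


Q = (P * 1000 * eta) / (rho * g * H)
  = (11 * 1000 * 0.55) / (1000 * 9.81 * 13)
  = 6050 / 127530
  = 0.04744 m^3/s = 47.44 L/s


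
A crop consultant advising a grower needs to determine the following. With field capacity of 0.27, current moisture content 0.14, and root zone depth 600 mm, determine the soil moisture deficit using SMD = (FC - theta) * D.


SMD = (FC - theta) * D
    = (0.27 - 0.14) * 600
    = 0.130 * 600
    = 78 mm


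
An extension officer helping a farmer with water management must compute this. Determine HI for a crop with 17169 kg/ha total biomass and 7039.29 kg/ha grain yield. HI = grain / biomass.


HI = grain_yield / biomass
   = 7039.29 / 17169
   = 0.41


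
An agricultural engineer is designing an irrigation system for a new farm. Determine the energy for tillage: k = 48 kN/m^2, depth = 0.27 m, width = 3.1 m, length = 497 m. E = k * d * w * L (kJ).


E = k * d * w * L
  = 48 * 0.27 * 3.1 * 497
  = 19967.47 kJ


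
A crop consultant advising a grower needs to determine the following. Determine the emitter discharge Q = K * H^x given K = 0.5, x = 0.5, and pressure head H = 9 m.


Q = K * H^x
  = 0.5 * 9^0.5
  = 0.5 * 3
  = 1.50 L/h


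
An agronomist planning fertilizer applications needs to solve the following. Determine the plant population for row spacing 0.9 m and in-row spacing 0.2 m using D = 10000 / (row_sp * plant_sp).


D = 10000 / (row_sp * plant_sp)
  = 10000 / (0.9 * 0.2)
  = 10000 / 0.1800
  = 55555.56 plants/ha


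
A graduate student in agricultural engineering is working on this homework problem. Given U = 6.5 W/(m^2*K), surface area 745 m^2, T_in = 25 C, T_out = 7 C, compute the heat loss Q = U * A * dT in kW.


dT = 25 - (7) = 18 K
Q = U * A * dT
  = 6.5 * 745 * 18
  = 87165 W = 87.17 kW


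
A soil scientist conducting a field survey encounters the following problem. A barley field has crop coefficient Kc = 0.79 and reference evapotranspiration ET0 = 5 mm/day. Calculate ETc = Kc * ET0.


ETc = Kc * ET0
    = 0.79 * 5
    = 3.95 mm/day


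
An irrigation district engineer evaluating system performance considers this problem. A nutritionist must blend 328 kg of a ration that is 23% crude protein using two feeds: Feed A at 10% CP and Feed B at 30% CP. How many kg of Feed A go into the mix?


parts_A = CP_b - target = 30 - 23 = 7
parts_B = target - CP_a = 23 - 10 = 13
total_parts = 7 + 13 = 20
Feed A = 328 * 7 / 20 = 114.80 kg
Feed B = 328 * 13 / 20 = 213.20 kg

114.80 kg


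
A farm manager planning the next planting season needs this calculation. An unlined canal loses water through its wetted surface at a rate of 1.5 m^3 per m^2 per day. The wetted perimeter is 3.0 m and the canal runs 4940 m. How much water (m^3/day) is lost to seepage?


S = C * P * L
  = 1.5 * 3.0 * 4940
  = 22230 m^3/day


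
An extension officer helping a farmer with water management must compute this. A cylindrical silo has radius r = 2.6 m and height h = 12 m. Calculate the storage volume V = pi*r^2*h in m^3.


V = pi * r^2 * h
  = pi * 2.6^2 * 12
  = pi * 6.76 * 12
  = 254.85 m^3


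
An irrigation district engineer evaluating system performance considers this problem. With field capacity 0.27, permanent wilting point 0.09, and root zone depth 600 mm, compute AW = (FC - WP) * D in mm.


AW = (FC - WP) * D
   = (0.27 - 0.09) * 600
   = 0.18 * 600
   = 108 mm


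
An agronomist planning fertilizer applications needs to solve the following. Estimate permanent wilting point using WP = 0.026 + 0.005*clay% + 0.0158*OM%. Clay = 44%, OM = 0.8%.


WP = 0.026 + 0.005*44 + 0.0158*0.8
   = 0.026 + 0.2200 + 0.0126
   = 0.2586


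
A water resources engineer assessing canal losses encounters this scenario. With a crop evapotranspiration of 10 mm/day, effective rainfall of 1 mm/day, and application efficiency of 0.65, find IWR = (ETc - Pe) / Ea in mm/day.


IWR = (ETc - Pe) / Ea
    = (10 - 1) / 0.65
    = 9 / 0.65
    = 13.85 mm/day


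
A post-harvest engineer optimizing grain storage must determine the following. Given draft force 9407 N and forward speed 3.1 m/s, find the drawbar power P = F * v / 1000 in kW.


P = F * v / 1000
  = 9407 * 3.1 / 1000
  = 29161.70 / 1000
  = 29.16 kW


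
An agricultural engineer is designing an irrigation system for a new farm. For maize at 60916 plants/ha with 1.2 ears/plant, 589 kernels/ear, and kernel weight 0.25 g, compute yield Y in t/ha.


Y = density * ears * kernels * kw
  = 60916 * 1.2 * 589 * 0.25 g/ha
  = 10763857.20 g/ha
  = 10763.86 kg/ha = 10.76 t/ha


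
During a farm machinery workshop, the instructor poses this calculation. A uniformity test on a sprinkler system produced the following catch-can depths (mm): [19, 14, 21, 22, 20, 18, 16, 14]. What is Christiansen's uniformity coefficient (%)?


xbar = 144 / 8 = 18
sum|xi - xbar| = 20
CU = 100 * (1 - 20 / (8 * 18))
   = 100 * (1 - 0.1389)
   = 86.11%


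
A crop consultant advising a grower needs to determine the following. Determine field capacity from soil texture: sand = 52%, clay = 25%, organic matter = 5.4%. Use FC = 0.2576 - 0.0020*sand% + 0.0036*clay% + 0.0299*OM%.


FC = 0.2576 - 0.0020*52 + 0.0036*25 + 0.0299*5.4
   = 0.2576 - 0.1040 + 0.0900 + 0.1615
   = 0.4051


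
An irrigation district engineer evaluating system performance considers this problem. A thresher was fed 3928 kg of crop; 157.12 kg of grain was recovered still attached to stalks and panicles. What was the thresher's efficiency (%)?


eta = (total - unthreshed) / total * 100
    = (3928 - 157.12) / 3928 * 100
    = 3770.88 / 3928 * 100
    = 96%


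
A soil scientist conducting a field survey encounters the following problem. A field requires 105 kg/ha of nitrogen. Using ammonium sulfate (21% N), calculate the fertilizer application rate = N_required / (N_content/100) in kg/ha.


Rate = N_required / (N_content / 100)
     = 105 / (21 / 100)
     = 105 / 0.21
     = 500 kg/ha


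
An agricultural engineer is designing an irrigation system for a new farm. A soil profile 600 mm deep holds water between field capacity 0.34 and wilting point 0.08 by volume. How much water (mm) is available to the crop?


AW = (FC - WP) * D
   = (0.34 - 0.08) * 600
   = 0.26 * 600
   = 156 mm
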